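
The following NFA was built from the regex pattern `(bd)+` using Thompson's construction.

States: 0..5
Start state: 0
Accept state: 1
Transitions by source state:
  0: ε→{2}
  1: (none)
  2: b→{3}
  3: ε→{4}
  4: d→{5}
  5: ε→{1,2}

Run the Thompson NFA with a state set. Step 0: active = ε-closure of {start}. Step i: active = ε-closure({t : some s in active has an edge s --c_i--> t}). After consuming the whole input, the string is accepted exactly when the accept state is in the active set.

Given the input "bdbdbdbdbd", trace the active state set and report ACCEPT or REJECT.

Answer: ACCEPT

Derivation:
initial (ε-close {0}): {0,2}
'b' @ 1: {3,4}
'd' @ 2: {1,2,5}  (accept∈set)
'b' @ 3: {3,4}
'd' @ 4: {1,2,5}  (accept∈set)
'b' @ 5: {3,4}
'd' @ 6: {1,2,5}  (accept∈set)
'b' @ 7: {3,4}
'd' @ 8: {1,2,5}  (accept∈set)
'b' @ 9: {3,4}
'd' @ 10: {1,2,5}  (accept∈set)
end set {1,2,5} — state 1 in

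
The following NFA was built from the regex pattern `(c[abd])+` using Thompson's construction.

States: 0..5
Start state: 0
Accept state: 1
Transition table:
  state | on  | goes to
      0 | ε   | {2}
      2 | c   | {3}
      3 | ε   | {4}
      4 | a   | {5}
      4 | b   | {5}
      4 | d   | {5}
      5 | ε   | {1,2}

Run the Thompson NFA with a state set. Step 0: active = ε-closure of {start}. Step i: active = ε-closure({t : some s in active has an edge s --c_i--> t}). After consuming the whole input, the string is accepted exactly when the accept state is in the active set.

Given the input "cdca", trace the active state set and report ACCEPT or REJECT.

Answer: ACCEPT

Steps:
start: ε-closure({0}) = {0,2}
'c' @ 1: {3,4}
'd' @ 2: {1,2,5}  [accepting]
'c' @ 3: {3,4}
'a' @ 4: {1,2,5}  [accepting]
end set {1,2,5} — state 1 in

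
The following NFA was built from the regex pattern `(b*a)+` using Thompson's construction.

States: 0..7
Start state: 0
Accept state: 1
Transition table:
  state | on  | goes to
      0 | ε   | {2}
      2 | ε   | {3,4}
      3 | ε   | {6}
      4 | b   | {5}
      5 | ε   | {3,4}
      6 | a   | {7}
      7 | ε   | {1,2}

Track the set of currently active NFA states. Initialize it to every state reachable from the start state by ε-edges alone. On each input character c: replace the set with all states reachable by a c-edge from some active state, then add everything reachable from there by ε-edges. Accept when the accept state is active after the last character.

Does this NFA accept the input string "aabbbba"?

initial (ε-close {0}): {0,2,3,4,6}
'a' @ 1: {1,2,3,4,6,7}  ✓accept
'a' @ 2: {1,2,3,4,6,7}  ✓accept
'b' @ 3: {3,4,5,6}
'b' @ 4: {3,4,5,6}
'b' @ 5: {3,4,5,6}
'b' @ 6: {3,4,5,6}
'a' @ 7: {1,2,3,4,6,7}  ✓accept
end set {1,2,3,4,6,7} — state 1 in

Answer: ACCEPT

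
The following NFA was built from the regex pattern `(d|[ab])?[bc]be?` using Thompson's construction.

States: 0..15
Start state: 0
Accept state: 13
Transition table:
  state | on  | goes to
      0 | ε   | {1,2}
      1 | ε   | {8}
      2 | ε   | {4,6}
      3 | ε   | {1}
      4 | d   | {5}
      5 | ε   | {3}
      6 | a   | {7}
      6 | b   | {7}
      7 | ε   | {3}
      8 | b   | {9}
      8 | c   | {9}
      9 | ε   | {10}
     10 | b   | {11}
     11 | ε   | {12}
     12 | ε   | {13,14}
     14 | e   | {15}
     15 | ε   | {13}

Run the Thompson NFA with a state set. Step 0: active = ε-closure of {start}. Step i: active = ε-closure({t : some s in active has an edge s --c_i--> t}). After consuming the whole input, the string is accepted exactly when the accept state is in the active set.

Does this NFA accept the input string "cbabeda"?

initial (ε-close {0}): {0,1,2,4,6,8}
'c' @ 1: {9,10}
'b' @ 2: {11,12,13,14}  (accept∈set)
'a' @ 3: {}  — dead — no transitions
rest 'beda' ignored (set empty)
after full input: {}  (accept=13 not in)

Answer: REJECT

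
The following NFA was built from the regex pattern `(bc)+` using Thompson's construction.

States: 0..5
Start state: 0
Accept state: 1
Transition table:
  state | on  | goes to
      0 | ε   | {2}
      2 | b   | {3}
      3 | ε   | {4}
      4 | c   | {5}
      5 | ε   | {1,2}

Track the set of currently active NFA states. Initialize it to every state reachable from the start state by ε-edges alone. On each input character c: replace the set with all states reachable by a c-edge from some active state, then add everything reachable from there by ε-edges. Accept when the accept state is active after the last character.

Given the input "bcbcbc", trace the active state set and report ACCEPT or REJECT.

start: ε-closure({0}) = {0,2}
'b' @ 1: {3,4}
'c' @ 2: {1,2,5}  (accept∈set)
'b' @ 3: {3,4}
'c' @ 4: {1,2,5}  (accept∈set)
'b' @ 5: {3,4}
'c' @ 6: {1,2,5}  (accept∈set)
final: {1,2,5}; accept 1 in set

Answer: ACCEPT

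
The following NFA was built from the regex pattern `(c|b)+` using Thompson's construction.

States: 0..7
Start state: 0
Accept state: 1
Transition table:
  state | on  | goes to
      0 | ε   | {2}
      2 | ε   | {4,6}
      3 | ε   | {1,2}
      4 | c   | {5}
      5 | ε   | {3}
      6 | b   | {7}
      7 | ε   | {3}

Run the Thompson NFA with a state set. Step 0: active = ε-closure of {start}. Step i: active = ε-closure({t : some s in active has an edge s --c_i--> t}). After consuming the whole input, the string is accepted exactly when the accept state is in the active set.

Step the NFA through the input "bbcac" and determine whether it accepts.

Answer: REJECT

Steps:
S₀ = ε-closure({0}) = {0,2,4,6}
'b' @ 1: {1,2,3,4,6,7}  (accept∈set)
'b' @ 2: {1,2,3,4,6,7}  (accept∈set)
'c' @ 3: {1,2,3,4,5,6}  (accept∈set)
'a' @ 4: {}  — dead — no transitions
rest 'c' ignored (set empty)
after full input: {}  (accept=1 not in)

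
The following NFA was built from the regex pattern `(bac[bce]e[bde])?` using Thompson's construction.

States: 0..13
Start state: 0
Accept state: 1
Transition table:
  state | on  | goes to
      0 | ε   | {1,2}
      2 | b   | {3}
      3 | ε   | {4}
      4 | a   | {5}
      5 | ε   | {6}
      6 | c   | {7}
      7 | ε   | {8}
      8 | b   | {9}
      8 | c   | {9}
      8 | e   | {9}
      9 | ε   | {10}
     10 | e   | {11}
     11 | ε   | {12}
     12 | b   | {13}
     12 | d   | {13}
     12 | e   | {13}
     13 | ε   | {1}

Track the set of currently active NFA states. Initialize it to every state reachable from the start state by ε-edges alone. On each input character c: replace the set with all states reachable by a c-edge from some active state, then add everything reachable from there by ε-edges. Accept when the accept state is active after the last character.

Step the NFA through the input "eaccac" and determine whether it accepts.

start: ε-closure({0}) = {0,1,2}
'e' @ 1: {}  — state set empty
rest 'accac' ignored (set empty)
after full input: {}  (accept=1 not in)

Answer: REJECT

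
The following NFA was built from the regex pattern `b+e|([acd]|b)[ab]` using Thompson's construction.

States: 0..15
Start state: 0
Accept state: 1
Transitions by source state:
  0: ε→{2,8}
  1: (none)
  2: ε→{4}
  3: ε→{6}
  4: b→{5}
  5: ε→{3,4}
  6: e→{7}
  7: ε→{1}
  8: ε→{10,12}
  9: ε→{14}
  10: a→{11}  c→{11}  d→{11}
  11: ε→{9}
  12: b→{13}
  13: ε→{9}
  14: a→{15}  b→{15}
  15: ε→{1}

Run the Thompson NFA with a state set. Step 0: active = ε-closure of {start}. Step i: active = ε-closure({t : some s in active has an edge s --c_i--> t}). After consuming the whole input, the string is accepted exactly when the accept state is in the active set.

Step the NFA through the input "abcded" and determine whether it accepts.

S₀ = ε-closure({0}) = {0,2,4,8,10,12}
'a' @ 1: {9,11,14}
'b' @ 2: {1,15}  [accepting]
'c' @ 3: {}  — dead — no transitions
rest 'ded' ignored (set empty)
final: {}; accept 1 not in set

Answer: REJECT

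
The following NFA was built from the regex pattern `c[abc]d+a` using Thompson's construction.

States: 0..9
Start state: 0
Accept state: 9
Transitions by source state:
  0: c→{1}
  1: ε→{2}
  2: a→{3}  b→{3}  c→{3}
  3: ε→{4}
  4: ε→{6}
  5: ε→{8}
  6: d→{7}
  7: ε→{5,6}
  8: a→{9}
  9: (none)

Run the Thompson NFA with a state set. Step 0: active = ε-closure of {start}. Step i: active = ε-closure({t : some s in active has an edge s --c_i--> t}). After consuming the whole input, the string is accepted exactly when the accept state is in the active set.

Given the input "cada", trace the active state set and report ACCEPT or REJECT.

Answer: ACCEPT

Derivation:
start: ε-closure({0}) = {0}
'c' @ 1: {1,2}
'a' @ 2: {3,4,6}
'd' @ 3: {5,6,7,8}
'a' @ 4: {9}  (accept∈set)
final: {9}; accept 9 in set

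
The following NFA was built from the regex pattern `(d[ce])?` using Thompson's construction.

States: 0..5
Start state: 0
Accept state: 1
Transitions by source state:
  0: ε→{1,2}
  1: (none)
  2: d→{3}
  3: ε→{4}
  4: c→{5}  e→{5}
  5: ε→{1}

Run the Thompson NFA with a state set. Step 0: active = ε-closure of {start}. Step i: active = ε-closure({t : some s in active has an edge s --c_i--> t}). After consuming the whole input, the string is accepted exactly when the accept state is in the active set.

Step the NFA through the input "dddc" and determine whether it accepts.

S₀ = ε-closure({0}) = {0,1,2}
'd' @ 1: {3,4}
'd' @ 2: {}  — no active states
rest 'dc' ignored (set empty)
after full input: {}  (accept=1 not in)

Answer: REJECT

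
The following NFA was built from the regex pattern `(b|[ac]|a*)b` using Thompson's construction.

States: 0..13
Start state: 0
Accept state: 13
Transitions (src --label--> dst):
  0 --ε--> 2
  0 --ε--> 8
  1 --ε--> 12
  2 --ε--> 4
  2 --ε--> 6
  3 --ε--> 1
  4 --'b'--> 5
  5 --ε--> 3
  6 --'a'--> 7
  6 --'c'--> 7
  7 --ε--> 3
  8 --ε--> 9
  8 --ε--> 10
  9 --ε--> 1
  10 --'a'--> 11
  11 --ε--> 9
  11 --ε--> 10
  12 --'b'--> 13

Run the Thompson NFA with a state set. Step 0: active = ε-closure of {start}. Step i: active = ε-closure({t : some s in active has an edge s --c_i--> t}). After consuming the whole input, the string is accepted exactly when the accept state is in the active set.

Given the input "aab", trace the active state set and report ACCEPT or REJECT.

start: ε-closure({0}) = {0,1,2,4,6,8,9,10,12}
'a' @ 1: {1,3,7,9,10,11,12}
'a' @ 2: {1,9,10,11,12}
'b' @ 3: {13}  [accepting]
end set {13} — state 13 in

Answer: ACCEPT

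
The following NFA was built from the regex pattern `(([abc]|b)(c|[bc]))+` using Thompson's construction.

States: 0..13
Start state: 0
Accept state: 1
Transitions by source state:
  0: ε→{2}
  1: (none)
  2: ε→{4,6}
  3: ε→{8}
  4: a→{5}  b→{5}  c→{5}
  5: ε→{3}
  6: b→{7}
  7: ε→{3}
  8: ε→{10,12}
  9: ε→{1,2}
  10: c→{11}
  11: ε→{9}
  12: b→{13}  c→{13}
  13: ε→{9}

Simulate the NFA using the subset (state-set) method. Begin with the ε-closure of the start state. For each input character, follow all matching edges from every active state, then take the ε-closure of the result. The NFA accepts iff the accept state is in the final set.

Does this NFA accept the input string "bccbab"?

start: ε-closure({0}) = {0,2,4,6}
'b' @ 1: {3,5,7,8,10,12}
'c' @ 2: {1,2,4,6,9,11,13}  [accepting]
'c' @ 3: {3,5,8,10,12}
'b' @ 4: {1,2,4,6,9,13}  [accepting]
'a' @ 5: {3,5,8,10,12}
'b' @ 6: {1,2,4,6,9,13}  [accepting]
after full input: {1,2,4,6,9,13}  (accept=1 in)

Answer: ACCEPT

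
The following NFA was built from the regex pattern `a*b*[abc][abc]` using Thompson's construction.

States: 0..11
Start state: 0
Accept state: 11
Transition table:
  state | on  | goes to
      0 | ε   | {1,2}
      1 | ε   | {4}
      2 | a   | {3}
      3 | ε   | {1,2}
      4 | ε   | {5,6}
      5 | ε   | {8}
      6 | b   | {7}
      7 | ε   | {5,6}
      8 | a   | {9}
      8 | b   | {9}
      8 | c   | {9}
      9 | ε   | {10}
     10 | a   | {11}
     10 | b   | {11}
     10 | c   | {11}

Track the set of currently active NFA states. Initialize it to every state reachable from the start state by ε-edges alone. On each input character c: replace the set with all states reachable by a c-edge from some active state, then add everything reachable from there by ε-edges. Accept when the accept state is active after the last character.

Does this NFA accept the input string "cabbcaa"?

S₀ = ε-closure({0}) = {0,1,2,4,5,6,8}
'c' @ 1: {9,10}
'a' @ 2: {11}  ✓accept
'b' @ 3: {}  — dead — no transitions
rest 'bcaa' ignored (set empty)
end set {} — state 11 not in

Answer: REJECT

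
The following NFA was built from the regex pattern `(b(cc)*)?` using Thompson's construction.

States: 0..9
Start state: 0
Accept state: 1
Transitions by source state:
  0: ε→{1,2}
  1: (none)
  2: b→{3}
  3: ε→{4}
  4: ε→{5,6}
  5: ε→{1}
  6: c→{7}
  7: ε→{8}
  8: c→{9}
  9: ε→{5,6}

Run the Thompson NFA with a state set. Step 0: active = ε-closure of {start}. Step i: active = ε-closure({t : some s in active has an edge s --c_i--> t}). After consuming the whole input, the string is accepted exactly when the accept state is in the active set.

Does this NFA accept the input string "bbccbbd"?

start: ε-closure({0}) = {0,1,2}
'b' @ 1: {1,3,4,5,6}  ✓accept
'b' @ 2: {}  — state set empty
rest 'ccbbd' ignored (set empty)
end set {} — state 1 not in

Answer: REJECT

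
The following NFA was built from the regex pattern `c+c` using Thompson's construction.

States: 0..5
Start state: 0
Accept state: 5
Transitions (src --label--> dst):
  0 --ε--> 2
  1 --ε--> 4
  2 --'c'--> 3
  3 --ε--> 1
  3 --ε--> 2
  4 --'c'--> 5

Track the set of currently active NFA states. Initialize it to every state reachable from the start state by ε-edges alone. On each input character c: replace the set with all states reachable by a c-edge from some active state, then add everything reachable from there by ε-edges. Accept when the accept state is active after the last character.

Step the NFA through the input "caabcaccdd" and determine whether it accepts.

start: ε-closure({0}) = {0,2}
'c' @ 1: {1,2,3,4}
'a' @ 2: {}  — no active states
rest 'abcaccdd' ignored (set empty)
after full input: {}  (accept=5 not in)

Answer: REJECT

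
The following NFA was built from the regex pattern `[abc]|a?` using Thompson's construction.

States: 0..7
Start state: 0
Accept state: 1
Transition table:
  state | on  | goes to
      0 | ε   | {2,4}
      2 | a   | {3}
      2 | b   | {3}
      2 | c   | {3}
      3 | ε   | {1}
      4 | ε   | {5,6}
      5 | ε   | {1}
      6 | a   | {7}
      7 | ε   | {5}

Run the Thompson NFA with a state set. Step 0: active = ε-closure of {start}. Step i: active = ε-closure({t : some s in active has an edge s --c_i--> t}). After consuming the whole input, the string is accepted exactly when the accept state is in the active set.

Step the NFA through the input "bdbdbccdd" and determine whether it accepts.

S₀ = ε-closure({0}) = {0,1,2,4,5,6}
'b' @ 1: {1,3}  [accepting]
'd' @ 2: {}  — no active states
rest 'bdbccdd' ignored (set empty)
final: {}; accept 1 not in set

Answer: REJECT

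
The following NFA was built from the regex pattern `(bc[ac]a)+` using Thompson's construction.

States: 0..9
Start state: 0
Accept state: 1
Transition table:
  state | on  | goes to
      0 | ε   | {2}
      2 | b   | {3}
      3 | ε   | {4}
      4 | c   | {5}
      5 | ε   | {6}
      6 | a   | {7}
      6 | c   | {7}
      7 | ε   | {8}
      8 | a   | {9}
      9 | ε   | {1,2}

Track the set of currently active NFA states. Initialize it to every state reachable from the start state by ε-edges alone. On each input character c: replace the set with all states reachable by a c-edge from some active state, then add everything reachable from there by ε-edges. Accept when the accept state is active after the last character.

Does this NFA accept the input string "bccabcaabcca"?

initial (ε-close {0}): {0,2}
'b' @ 1: {3,4}
'c' @ 2: {5,6}
'c' @ 3: {7,8}
'a' @ 4: {1,2,9}  ✓accept
'b' @ 5: {3,4}
'c' @ 6: {5,6}
'a' @ 7: {7,8}
'a' @ 8: {1,2,9}  ✓accept
'b' @ 9: {3,4}
'c' @ 10: {5,6}
'c' @ 11: {7,8}
'a' @ 12: {1,2,9}  ✓accept
end set {1,2,9} — state 1 in

Answer: ACCEPT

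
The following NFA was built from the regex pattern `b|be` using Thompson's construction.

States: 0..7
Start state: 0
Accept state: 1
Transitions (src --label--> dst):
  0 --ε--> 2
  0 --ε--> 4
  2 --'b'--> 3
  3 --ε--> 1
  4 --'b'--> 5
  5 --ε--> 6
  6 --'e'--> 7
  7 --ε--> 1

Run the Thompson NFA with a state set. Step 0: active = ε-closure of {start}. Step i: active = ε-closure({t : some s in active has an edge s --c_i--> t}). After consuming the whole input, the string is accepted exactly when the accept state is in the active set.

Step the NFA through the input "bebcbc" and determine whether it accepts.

start: ε-closure({0}) = {0,2,4}
'b' @ 1: {1,3,5,6}  [accepting]
'e' @ 2: {1,7}  [accepting]
'b' @ 3: {}  — no active states
rest 'cbc' ignored (set empty)
final: {}; accept 1 not in set

Answer: REJECT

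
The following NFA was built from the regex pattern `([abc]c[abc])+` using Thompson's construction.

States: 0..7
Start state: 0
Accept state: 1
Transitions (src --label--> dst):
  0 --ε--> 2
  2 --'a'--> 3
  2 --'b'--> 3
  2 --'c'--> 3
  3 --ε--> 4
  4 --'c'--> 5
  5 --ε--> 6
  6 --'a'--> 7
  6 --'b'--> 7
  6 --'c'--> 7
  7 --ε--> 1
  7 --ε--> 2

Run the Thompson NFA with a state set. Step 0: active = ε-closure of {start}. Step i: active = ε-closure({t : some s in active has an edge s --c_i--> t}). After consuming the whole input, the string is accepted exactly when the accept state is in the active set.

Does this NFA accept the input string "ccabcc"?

S₀ = ε-closure({0}) = {0,2}
'c' @ 1: {3,4}
'c' @ 2: {5,6}
'a' @ 3: {1,2,7}  [accepting]
'b' @ 4: {3,4}
'c' @ 5: {5,6}
'c' @ 6: {1,2,7}  [accepting]
final: {1,2,7}; accept 1 in set

Answer: ACCEPT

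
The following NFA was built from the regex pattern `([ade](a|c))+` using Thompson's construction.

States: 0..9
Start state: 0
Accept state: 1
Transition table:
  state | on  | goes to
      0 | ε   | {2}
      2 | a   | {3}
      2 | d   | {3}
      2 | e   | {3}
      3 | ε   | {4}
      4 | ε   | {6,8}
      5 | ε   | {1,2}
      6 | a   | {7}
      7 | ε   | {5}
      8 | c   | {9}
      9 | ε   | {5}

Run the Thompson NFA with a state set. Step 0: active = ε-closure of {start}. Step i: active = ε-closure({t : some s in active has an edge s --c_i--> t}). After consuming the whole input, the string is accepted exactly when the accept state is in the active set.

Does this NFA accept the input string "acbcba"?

initial (ε-close {0}): {0,2}
'a' @ 1: {3,4,6,8}
'c' @ 2: {1,2,5,9}  [accepting]
'b' @ 3: {}  — state set empty
rest 'cba' ignored (set empty)
after full input: {}  (accept=1 not in)

Answer: REJECT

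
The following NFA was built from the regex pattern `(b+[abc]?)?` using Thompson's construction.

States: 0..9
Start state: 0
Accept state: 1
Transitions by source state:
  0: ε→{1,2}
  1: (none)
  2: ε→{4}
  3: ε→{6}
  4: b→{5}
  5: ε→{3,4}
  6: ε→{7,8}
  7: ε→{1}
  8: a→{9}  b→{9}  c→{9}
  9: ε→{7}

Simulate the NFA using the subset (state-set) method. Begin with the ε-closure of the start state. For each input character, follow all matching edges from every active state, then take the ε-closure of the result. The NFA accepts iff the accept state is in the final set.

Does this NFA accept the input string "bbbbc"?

Answer: ACCEPT

Trace:
start: ε-closure({0}) = {0,1,2,4}
'b' @ 1: {1,3,4,5,6,7,8}  (accept∈set)
'b' @ 2: {1,3,4,5,6,7,8,9}  (accept∈set)
'b' @ 3: {1,3,4,5,6,7,8,9}  (accept∈set)
'b' @ 4: {1,3,4,5,6,7,8,9}  (accept∈set)
'c' @ 5: {1,7,9}  (accept∈set)
final: {1,7,9}; accept 1 in set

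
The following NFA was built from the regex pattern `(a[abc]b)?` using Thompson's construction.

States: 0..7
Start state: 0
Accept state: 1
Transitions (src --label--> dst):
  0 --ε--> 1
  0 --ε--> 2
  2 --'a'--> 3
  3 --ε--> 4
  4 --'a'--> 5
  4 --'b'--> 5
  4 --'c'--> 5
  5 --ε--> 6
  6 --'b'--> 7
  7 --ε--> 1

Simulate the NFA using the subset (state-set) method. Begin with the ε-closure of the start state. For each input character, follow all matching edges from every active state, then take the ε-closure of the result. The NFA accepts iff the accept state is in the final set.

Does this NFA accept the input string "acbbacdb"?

Answer: REJECT

Derivation:
S₀ = ε-closure({0}) = {0,1,2}
'a' @ 1: {3,4}
'c' @ 2: {5,6}
'b' @ 3: {1,7}  ✓accept
'b' @ 4: {}  — state set empty
rest 'acdb' ignored (set empty)
after full input: {}  (accept=1 not in)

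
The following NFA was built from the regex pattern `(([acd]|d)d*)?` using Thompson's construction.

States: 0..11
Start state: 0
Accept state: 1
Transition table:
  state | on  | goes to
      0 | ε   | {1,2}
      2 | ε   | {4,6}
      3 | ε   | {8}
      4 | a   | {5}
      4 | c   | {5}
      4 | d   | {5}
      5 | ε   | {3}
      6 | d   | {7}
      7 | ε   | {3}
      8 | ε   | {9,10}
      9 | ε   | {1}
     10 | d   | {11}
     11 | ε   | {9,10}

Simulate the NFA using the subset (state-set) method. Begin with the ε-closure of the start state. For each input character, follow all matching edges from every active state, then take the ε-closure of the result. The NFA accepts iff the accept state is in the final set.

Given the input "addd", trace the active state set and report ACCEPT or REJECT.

Answer: ACCEPT

Trace:
start: ε-closure({0}) = {0,1,2,4,6}
'a' @ 1: {1,3,5,8,9,10}  [accepting]
'd' @ 2: {1,9,10,11}  [accepting]
'd' @ 3: {1,9,10,11}  [accepting]
'd' @ 4: {1,9,10,11}  [accepting]
end set {1,9,10,11} — state 1 in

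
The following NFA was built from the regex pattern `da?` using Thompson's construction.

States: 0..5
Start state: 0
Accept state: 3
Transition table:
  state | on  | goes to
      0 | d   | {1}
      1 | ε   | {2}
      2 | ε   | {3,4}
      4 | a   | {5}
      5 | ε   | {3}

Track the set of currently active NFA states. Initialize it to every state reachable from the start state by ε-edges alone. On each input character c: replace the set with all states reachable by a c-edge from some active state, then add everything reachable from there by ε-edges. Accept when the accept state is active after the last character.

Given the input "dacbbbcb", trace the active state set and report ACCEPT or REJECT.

S₀ = ε-closure({0}) = {0}
'd' @ 1: {1,2,3,4}  [accepting]
'a' @ 2: {3,5}  [accepting]
'c' @ 3: {}  — state set empty
rest 'bbbcb' ignored (set empty)
final: {}; accept 3 not in set

Answer: REJECT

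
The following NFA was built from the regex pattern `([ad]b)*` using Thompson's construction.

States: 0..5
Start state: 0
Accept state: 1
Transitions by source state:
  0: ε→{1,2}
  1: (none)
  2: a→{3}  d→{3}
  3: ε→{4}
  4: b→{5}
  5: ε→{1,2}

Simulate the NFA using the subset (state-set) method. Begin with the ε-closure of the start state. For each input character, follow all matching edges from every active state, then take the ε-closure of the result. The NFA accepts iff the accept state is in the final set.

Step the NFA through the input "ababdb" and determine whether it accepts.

S₀ = ε-closure({0}) = {0,1,2}
'a' @ 1: {3,4}
'b' @ 2: {1,2,5}  [accepting]
'a' @ 3: {3,4}
'b' @ 4: {1,2,5}  [accepting]
'd' @ 5: {3,4}
'b' @ 6: {1,2,5}  [accepting]
end set {1,2,5} — state 1 in

Answer: ACCEPT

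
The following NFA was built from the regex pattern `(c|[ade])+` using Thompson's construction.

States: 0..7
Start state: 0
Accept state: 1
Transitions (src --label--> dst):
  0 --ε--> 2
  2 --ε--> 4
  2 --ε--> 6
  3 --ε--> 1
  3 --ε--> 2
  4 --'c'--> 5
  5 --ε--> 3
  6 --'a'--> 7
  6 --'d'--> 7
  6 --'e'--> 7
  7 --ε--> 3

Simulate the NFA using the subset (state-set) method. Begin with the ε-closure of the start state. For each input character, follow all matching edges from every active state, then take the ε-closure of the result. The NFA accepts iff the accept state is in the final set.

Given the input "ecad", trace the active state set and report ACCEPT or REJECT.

Answer: ACCEPT

Derivation:
start: ε-closure({0}) = {0,2,4,6}
'e' @ 1: {1,2,3,4,6,7}  ✓accept
'c' @ 2: {1,2,3,4,5,6}  ✓accept
'a' @ 3: {1,2,3,4,6,7}  ✓accept
'd' @ 4: {1,2,3,4,6,7}  ✓accept
after full input: {1,2,3,4,6,7}  (accept=1 in)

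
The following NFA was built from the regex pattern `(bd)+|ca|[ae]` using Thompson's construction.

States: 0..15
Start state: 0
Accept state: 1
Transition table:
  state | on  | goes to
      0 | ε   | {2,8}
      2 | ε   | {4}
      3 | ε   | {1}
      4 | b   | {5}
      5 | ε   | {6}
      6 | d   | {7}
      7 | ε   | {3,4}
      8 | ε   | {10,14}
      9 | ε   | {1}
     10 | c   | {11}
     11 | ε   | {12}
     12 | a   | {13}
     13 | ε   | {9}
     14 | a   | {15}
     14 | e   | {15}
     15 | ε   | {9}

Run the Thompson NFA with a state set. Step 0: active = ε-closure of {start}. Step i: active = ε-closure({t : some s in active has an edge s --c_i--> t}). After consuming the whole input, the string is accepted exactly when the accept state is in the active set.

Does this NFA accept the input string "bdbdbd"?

initial (ε-close {0}): {0,2,4,8,10,14}
'b' @ 1: {5,6}
'd' @ 2: {1,3,4,7}  ✓accept
'b' @ 3: {5,6}
'd' @ 4: {1,3,4,7}  ✓accept
'b' @ 5: {5,6}
'd' @ 6: {1,3,4,7}  ✓accept
end set {1,3,4,7} — state 1 in

Answer: ACCEPT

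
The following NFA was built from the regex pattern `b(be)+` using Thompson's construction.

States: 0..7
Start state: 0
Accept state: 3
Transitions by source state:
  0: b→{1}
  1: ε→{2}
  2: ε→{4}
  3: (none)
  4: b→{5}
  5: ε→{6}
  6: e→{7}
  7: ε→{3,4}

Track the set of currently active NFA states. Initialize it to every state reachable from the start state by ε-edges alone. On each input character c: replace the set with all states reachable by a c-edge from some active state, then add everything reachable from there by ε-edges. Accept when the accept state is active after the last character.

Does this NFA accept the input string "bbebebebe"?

Answer: ACCEPT

Steps:
S₀ = ε-closure({0}) = {0}
'b' @ 1: {1,2,4}
'b' @ 2: {5,6}
'e' @ 3: {3,4,7}  (accept∈set)
'b' @ 4: {5,6}
'e' @ 5: {3,4,7}  (accept∈set)
'b' @ 6: {5,6}
'e' @ 7: {3,4,7}  (accept∈set)
'b' @ 8: {5,6}
'e' @ 9: {3,4,7}  (accept∈set)
end set {3,4,7} — state 3 in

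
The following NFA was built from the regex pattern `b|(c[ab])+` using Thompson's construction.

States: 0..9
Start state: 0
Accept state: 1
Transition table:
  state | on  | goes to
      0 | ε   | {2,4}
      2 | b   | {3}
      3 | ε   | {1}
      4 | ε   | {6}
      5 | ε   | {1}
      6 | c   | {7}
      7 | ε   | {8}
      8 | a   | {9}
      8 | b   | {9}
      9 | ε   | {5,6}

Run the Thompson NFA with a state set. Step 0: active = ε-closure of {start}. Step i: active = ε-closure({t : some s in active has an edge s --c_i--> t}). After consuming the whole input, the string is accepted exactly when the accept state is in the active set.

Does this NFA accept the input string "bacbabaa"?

Answer: REJECT

Steps:
initial (ε-close {0}): {0,2,4,6}
'b' @ 1: {1,3}  (accept∈set)
'a' @ 2: {}  — dead — no transitions
rest 'cbabaa' ignored (set empty)
final: {}; accept 1 not in set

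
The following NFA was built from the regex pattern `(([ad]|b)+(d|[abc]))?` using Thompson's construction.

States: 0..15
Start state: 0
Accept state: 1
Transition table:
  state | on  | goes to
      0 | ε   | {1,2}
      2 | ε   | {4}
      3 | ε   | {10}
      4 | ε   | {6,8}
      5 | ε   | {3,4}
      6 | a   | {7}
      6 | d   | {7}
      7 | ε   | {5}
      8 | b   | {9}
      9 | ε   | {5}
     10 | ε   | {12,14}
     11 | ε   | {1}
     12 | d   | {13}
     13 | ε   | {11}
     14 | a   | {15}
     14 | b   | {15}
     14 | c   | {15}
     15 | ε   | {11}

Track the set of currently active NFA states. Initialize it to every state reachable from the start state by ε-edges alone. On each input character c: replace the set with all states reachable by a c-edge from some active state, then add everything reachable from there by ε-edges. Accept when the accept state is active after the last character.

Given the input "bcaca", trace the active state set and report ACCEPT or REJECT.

Answer: REJECT

Derivation:
initial (ε-close {0}): {0,1,2,4,6,8}
'b' @ 1: {3,4,5,6,8,9,10,12,14}
'c' @ 2: {1,11,15}  ✓accept
'a' @ 3: {}  — no active states
rest 'ca' ignored (set empty)
final: {}; accept 1 not in set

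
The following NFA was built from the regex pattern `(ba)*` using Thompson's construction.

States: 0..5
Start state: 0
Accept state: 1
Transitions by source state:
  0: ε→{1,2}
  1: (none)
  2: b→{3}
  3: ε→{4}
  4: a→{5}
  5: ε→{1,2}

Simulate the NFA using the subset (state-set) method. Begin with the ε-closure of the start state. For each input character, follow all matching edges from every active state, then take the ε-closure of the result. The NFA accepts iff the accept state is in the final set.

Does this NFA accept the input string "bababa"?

Answer: ACCEPT

Derivation:
initial (ε-close {0}): {0,1,2}
'b' @ 1: {3,4}
'a' @ 2: {1,2,5}  ✓accept
'b' @ 3: {3,4}
'a' @ 4: {1,2,5}  ✓accept
'b' @ 5: {3,4}
'a' @ 6: {1,2,5}  ✓accept
final: {1,2,5}; accept 1 in set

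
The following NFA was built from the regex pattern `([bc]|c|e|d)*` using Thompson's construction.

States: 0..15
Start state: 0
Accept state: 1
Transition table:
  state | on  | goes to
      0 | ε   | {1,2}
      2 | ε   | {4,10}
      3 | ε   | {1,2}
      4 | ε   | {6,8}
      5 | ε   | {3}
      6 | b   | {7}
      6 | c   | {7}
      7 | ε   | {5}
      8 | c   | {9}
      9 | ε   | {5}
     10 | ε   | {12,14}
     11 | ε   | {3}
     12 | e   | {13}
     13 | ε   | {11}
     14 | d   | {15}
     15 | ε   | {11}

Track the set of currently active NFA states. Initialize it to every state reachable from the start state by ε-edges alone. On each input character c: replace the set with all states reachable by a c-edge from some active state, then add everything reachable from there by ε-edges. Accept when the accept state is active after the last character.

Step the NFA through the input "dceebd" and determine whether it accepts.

Answer: ACCEPT

Steps:
start: ε-closure({0}) = {0,1,2,4,6,8,10,12,14}
'd' @ 1: {1,2,3,4,6,8,10,11,12,14,15}  ✓accept
'c' @ 2: {1,2,3,4,5,6,7,8,9,10,12,14}  ✓accept
'e' @ 3: {1,2,3,4,6,8,10,11,12,13,14}  ✓accept
'e' @ 4: {1,2,3,4,6,8,10,11,12,13,14}  ✓accept
'b' @ 5: {1,2,3,4,5,6,7,8,10,12,14}  ✓accept
'd' @ 6: {1,2,3,4,6,8,10,11,12,14,15}  ✓accept
after full input: {1,2,3,4,6,8,10,11,12,14,15}  (accept=1 in)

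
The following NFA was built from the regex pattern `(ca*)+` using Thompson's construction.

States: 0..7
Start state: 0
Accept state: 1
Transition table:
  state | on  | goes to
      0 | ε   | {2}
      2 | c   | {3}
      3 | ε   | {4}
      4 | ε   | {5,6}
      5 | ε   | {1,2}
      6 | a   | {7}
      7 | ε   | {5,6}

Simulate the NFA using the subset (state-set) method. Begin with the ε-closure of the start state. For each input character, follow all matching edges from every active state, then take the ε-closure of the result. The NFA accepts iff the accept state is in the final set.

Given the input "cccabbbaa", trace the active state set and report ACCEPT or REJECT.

initial (ε-close {0}): {0,2}
'c' @ 1: {1,2,3,4,5,6}  [accepting]
'c' @ 2: {1,2,3,4,5,6}  [accepting]
'c' @ 3: {1,2,3,4,5,6}  [accepting]
'a' @ 4: {1,2,5,6,7}  [accepting]
'b' @ 5: {}  — dead — no transitions
rest 'bbaa' ignored (set empty)
after full input: {}  (accept=1 not in)

Answer: REJECT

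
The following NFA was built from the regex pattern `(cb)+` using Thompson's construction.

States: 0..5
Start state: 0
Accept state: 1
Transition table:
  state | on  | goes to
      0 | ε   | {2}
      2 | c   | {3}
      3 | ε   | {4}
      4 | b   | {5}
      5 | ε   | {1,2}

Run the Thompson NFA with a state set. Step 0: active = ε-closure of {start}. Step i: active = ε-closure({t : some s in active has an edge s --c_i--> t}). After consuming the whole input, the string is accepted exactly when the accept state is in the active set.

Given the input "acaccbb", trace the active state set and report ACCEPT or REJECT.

start: ε-closure({0}) = {0,2}
'a' @ 1: {}  — state set empty
rest 'caccbb' ignored (set empty)
after full input: {}  (accept=1 not in)

Answer: REJECT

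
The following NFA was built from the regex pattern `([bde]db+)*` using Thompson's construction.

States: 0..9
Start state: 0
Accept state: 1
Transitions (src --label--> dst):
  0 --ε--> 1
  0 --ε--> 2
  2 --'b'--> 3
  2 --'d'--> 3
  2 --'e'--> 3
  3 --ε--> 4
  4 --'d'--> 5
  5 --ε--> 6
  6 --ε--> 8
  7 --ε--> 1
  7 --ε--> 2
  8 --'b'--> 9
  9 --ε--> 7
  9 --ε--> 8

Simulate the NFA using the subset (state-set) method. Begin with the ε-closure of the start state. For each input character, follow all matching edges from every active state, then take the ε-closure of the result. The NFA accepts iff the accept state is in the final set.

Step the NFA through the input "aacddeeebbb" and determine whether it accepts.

initial (ε-close {0}): {0,1,2}
'a' @ 1: {}  — dead — no transitions
rest 'acddeeebbb' ignored (set empty)
final: {}; accept 1 not in set

Answer: REJECT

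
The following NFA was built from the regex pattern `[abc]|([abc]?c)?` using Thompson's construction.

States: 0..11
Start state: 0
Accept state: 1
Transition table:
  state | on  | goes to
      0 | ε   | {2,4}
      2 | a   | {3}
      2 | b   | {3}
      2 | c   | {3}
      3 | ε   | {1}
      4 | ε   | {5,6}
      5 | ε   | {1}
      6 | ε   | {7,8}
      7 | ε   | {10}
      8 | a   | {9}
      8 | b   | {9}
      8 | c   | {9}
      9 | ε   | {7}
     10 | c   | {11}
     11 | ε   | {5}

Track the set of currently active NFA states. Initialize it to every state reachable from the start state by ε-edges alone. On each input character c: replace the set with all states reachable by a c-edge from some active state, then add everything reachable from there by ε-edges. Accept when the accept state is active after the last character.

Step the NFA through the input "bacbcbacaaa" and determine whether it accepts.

S₀ = ε-closure({0}) = {0,1,2,4,5,6,7,8,10}
'b' @ 1: {1,3,7,9,10}  ✓accept
'a' @ 2: {}  — state set empty
rest 'cbcbacaaa' ignored (set empty)
after full input: {}  (accept=1 not in)

Answer: REJECT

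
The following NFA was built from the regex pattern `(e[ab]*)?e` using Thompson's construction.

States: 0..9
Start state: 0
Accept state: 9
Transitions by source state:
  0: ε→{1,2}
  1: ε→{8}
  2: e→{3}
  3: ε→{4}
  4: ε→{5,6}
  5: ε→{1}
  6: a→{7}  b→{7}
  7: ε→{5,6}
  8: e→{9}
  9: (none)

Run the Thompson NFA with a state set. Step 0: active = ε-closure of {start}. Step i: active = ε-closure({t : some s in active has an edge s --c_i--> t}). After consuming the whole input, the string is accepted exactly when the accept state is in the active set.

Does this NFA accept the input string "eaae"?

Answer: ACCEPT

Trace:
start: ε-closure({0}) = {0,1,2,8}
'e' @ 1: {1,3,4,5,6,8,9}  (accept∈set)
'a' @ 2: {1,5,6,7,8}
'a' @ 3: {1,5,6,7,8}
'e' @ 4: {9}  (accept∈set)
final: {9}; accept 9 in set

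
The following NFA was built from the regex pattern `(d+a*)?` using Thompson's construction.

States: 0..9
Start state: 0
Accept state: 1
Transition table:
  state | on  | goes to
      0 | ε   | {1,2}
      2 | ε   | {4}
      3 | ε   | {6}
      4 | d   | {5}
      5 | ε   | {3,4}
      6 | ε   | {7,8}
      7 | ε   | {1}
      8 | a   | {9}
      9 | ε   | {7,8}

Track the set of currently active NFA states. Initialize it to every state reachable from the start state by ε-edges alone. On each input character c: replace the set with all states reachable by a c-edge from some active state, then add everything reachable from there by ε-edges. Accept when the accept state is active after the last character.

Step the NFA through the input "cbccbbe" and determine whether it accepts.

Answer: REJECT

Steps:
initial (ε-close {0}): {0,1,2,4}
'c' @ 1: {}  — dead — no transitions
rest 'bccbbe' ignored (set empty)
after full input: {}  (accept=1 not in)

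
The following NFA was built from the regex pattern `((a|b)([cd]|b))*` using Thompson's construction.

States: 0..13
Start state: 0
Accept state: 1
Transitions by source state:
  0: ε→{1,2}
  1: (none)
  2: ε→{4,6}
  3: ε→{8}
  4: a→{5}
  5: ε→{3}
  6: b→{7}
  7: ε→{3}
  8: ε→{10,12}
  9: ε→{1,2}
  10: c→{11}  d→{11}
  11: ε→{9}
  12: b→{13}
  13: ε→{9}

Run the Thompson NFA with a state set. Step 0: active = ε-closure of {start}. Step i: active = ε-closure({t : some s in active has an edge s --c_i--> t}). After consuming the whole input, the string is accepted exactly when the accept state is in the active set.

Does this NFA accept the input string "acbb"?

start: ε-closure({0}) = {0,1,2,4,6}
'a' @ 1: {3,5,8,10,12}
'c' @ 2: {1,2,4,6,9,11}  ✓accept
'b' @ 3: {3,7,8,10,12}
'b' @ 4: {1,2,4,6,9,13}  ✓accept
final: {1,2,4,6,9,13}; accept 1 in set

Answer: ACCEPT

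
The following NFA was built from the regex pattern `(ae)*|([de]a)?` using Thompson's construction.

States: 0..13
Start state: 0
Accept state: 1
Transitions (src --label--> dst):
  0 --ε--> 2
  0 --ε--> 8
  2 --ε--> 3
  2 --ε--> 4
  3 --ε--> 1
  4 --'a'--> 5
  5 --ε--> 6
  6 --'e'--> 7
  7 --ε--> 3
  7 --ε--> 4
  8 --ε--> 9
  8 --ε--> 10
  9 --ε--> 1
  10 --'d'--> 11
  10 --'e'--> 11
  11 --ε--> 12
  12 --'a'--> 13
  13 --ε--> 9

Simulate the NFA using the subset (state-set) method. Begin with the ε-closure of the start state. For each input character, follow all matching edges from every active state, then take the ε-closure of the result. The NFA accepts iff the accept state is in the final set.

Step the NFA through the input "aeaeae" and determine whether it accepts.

Answer: ACCEPT

Steps:
initial (ε-close {0}): {0,1,2,3,4,8,9,10}
'a' @ 1: {5,6}
'e' @ 2: {1,3,4,7}  (accept∈set)
'a' @ 3: {5,6}
'e' @ 4: {1,3,4,7}  (accept∈set)
'a' @ 5: {5,6}
'e' @ 6: {1,3,4,7}  (accept∈set)
final: {1,3,4,7}; accept 1 in set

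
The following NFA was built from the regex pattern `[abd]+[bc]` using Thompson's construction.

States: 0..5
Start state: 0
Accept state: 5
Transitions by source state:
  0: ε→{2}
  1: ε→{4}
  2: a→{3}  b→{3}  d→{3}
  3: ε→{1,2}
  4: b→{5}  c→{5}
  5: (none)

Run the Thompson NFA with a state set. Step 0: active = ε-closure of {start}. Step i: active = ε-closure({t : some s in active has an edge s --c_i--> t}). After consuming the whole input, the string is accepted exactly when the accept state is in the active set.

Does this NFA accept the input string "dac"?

initial (ε-close {0}): {0,2}
'd' @ 1: {1,2,3,4}
'a' @ 2: {1,2,3,4}
'c' @ 3: {5}  ✓accept
after full input: {5}  (accept=5 in)

Answer: ACCEPT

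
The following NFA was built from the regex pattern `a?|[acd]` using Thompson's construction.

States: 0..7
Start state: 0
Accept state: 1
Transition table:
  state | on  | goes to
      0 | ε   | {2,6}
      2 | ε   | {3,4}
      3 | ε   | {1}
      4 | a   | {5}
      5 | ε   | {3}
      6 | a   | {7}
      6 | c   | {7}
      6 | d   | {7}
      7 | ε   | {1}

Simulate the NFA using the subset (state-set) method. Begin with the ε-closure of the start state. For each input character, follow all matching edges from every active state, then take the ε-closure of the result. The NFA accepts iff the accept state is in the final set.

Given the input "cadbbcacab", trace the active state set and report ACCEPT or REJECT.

S₀ = ε-closure({0}) = {0,1,2,3,4,6}
'c' @ 1: {1,7}  ✓accept
'a' @ 2: {}  — dead — no transitions
rest 'dbbcacab' ignored (set empty)
after full input: {}  (accept=1 not in)

Answer: REJECT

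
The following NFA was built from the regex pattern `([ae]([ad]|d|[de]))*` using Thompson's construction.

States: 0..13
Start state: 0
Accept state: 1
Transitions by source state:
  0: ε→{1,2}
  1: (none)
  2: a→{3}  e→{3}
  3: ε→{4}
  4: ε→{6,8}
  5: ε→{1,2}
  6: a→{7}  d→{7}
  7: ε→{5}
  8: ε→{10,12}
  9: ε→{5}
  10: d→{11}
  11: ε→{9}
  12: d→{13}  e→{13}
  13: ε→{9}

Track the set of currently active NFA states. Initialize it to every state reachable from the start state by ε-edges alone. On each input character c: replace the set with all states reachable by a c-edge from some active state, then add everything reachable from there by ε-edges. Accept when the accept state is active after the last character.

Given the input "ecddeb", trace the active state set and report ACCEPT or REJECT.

start: ε-closure({0}) = {0,1,2}
'e' @ 1: {3,4,6,8,10,12}
'c' @ 2: {}  — no active states
rest 'ddeb' ignored (set empty)
end set {} — state 1 not in

Answer: REJECT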